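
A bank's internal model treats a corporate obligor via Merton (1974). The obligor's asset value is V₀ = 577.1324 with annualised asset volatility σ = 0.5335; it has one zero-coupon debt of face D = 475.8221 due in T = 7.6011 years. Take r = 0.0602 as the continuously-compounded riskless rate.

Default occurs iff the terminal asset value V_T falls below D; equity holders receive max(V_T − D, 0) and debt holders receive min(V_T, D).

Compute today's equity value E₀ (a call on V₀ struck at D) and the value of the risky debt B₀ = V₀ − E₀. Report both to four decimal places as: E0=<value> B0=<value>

d₁ = [ln(V₀/D) + (r + σ²/2)T] / (σ√T)
   = [ln(577.1324/475.8221) + (0.0602 + 0.5·0.5335²)·7.6011] / (0.5335·√7.6011)
   = [0.193028 + 1.539307] / 1.470864 = 1.177767
d₂ = d₁ − σ√T = 1.177767 − 1.470864 = -0.293098
N(d₁) = 0.880555,  N(d₂) = 0.384724,  e^(−rT) = 0.632809
E₀ = V₀·N(d₁) − D·e^(−rT)·N(d₂)
   = 577.1324·0.880555 − 475.8221·0.632809·0.384724 = 392.354832
B₀ = V₀ − E₀ = 577.1324 − 392.354832 = 184.777568

E0=392.3548 B0=184.7776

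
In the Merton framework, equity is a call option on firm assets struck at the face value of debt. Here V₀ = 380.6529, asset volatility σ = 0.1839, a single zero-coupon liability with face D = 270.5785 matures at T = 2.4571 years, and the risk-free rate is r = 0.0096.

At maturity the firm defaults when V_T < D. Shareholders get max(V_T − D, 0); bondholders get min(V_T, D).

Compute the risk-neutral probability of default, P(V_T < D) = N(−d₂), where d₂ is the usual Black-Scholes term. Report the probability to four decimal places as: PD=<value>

PD=0.1310

d₁ = [ln(V₀/D) + (r + σ²/2)T] / (σ√T)
   = [ln(380.6529/270.5785) + (0.0096 + 0.5·0.1839²)·2.4571] / (0.1839·√2.4571)
   = [0.341326 + 0.065137] / 0.288266 = 1.410026
d₂ = d₁ − σ√T = 1.410026 − 0.288266 = 1.121761
risk-neutral PD = N(−d₂) = N(-1.121761) = 0.130982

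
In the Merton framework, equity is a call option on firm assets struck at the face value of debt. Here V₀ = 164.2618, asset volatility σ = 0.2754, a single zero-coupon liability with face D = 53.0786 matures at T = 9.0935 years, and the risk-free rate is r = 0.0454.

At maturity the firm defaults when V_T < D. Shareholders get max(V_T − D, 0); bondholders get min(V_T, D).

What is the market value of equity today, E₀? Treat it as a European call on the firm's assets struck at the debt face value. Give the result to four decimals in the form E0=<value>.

d₁ = [ln(V₀/D) + (r + σ²/2)T] / (σ√T)
   = [ln(164.2618/53.0786) + (0.0454 + 0.5·0.2754²)·9.0935] / (0.2754·√9.0935)
   = [1.129688 + 0.757694] / 0.830481 = 2.272638
d₂ = d₁ − σ√T = 2.272638 − 0.830481 = 1.442157
N(d₁) = 0.988476,  N(d₂) = 0.925371,  e^(−rT) = 0.661765
E₀ = V₀·N(d₁) − D·e^(−rT)·N(d₂)
   = 164.2618·0.988476 − 53.0786·0.661765·0.925371 = 129.864676

E0=129.8647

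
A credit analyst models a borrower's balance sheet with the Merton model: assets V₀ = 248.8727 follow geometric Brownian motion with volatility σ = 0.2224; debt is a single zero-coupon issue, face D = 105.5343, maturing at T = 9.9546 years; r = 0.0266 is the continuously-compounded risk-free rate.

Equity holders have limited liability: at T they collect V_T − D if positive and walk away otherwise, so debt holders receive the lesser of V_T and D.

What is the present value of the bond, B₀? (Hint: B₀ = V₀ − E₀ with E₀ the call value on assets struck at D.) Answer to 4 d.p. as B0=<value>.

d₁ = [ln(V₀/D) + (r + σ²/2)T] / (σ√T)
   = [ln(248.8727/105.5343) + (0.0266 + 0.5·0.2224²)·9.9546] / (0.2224·√9.9546)
   = [0.857906 + 0.510978] / 0.701692 = 1.950832
d₂ = d₁ − σ√T = 1.950832 − 0.701692 = 1.249140
N(d₁) = 0.974461,  N(d₂) = 0.894193,  e^(−rT) = 0.767365
E₀ = V₀·N(d₁) − D·e^(−rT)·N(d₂)
   = 248.8727·0.974461 − 105.5343·0.767365·0.894193 = 170.102109
B₀ = V₀ − E₀ = 248.8727 − 170.102109 = 78.770591

B0=78.7706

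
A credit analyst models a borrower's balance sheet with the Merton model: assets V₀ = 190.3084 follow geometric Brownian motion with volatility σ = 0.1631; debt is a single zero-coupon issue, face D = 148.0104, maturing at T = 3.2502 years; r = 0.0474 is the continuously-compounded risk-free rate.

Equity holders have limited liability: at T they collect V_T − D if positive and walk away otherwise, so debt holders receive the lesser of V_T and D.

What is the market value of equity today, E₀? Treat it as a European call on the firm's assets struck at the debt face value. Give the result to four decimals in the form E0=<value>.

E0=65.1727

d₁ = [ln(V₀/D) + (r + σ²/2)T] / (σ√T)
   = [ln(190.3084/148.0104) + (0.0474 + 0.5·0.1631²)·3.2502] / (0.1631·√3.2502)
   = [0.251363 + 0.197290] / 0.294042 = 1.525814
d₂ = d₁ − σ√T = 1.525814 − 0.294042 = 1.231773
N(d₁) = 0.936472,  N(d₂) = 0.890983,  e^(−rT) = 0.857221
E₀ = V₀·N(d₁) − D·e^(−rT)·N(d₂)
   = 190.3084·0.936472 − 148.0104·0.857221·0.890983 = 65.172671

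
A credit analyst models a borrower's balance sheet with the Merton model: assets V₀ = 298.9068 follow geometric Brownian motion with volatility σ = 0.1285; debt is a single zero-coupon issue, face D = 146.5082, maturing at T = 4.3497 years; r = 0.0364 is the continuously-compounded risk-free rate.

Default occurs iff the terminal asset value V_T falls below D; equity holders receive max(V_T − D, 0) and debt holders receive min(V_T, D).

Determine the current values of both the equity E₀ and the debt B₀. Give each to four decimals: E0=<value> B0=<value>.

d₁ = [ln(V₀/D) + (r + σ²/2)T] / (σ√T)
   = [ln(298.9068/146.5082) + (0.0364 + 0.5·0.1285²)·4.3497] / (0.1285·√4.3497)
   = [0.713050 + 0.194241] / 0.267999 = 3.385431
d₂ = d₁ − σ√T = 3.385431 − 0.267999 = 3.117432
N(d₁) = 0.999645,  N(d₂) = 0.999088,  e^(−rT) = 0.853569
E₀ = V₀·N(d₁) − D·e^(−rT)·N(d₂)
   = 298.9068·0.999645 − 146.5082·0.853569·0.999088 = 173.859825
B₀ = V₀ − E₀ = 298.9068 − 173.859825 = 125.046975

E0=173.8598 B0=125.0470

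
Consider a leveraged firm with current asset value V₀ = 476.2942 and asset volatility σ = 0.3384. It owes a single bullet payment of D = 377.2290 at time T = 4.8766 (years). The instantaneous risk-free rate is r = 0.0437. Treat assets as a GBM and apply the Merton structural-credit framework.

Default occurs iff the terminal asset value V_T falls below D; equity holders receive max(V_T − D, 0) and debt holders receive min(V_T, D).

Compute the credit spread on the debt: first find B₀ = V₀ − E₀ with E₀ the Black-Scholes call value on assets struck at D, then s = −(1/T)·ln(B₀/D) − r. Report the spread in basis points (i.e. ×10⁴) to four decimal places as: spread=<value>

d₁ = [ln(V₀/D) + (r + σ²/2)T] / (σ√T)
   = [ln(476.2942/377.2290) + (0.0437 + 0.5·0.3384²)·4.8766] / (0.3384·√4.8766)
   = [0.233183 + 0.492328] / 0.747290 = 0.970857
d₂ = d₁ − σ√T = 0.970857 − 0.747290 = 0.223568
N(d₁) = 0.834190,  N(d₂) = 0.588453,  e^(−rT) = 0.808069
E₀ = V₀·N(d₁) − D·e^(−rT)·N(d₂)
   = 476.2942·0.834190 − 377.2290·0.808069·0.588453 = 217.943494
B₀ = V₀ − E₀ = 476.2942 − 217.943494 = 258.350706
spread = −(1/T)·ln(B₀/D) − r = −(1/4.8766)·ln(258.350706/377.2290) − 0.0437 = 0.03392261
in basis points: 0.03392261 × 10⁴ = 339.2261 bp

spread=339.2261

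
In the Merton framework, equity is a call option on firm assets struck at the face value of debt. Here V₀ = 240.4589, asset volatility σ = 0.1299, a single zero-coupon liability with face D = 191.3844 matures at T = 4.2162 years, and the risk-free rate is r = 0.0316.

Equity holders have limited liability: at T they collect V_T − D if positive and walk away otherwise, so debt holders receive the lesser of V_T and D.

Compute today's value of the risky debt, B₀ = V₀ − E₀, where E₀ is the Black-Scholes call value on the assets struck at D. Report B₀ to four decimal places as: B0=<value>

B0=165.3606

d₁ = [ln(V₀/D) + (r + σ²/2)T] / (σ√T)
   = [ln(240.4589/191.3844) + (0.0316 + 0.5·0.1299²)·4.2162] / (0.1299·√4.2162)
   = [0.228265 + 0.168804] / 0.266729 = 1.488663
d₂ = d₁ − σ√T = 1.488663 − 0.266729 = 1.221935
N(d₁) = 0.931712,  N(d₂) = 0.889134,  e^(−rT) = 0.875262
E₀ = V₀·N(d₁) − D·e^(−rT)·N(d₂)
   = 240.4589·0.931712 − 191.3844·0.875262·0.889134 = 75.098290
B₀ = V₀ − E₀ = 240.4589 − 75.098290 = 165.360610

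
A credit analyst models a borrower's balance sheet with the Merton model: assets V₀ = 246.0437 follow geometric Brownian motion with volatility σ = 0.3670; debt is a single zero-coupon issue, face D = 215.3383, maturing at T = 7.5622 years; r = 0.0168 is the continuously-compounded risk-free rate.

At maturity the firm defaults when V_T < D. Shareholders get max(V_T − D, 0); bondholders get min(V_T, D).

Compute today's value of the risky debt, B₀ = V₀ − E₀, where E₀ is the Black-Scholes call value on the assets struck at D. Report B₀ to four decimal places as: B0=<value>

d₁ = [ln(V₀/D) + (r + σ²/2)T] / (σ√T)
   = [ln(246.0437/215.3383) + (0.0168 + 0.5·0.3670²)·7.5622] / (0.3670·√7.5622)
   = [0.133299 + 0.636318] / 1.009230 = 0.762578
d₂ = d₁ − σ√T = 0.762578 − 1.009230 = -0.246652
N(d₁) = 0.777142,  N(d₂) = 0.402589,  e^(−rT) = 0.880694
E₀ = V₀·N(d₁) − D·e^(−rT)·N(d₂)
   = 246.0437·0.777142 − 215.3383·0.880694·0.402589 = 114.861181
B₀ = V₀ − E₀ = 246.0437 − 114.861181 = 131.182519

B0=131.1825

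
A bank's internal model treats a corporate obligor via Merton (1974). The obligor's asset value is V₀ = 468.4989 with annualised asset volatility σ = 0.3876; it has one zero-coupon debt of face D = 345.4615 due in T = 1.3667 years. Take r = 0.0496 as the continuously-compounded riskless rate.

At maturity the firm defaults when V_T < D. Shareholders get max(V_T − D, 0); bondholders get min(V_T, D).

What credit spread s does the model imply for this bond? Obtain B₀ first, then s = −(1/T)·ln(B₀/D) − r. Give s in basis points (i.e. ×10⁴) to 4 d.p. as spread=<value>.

spread=469.5987

d₁ = [ln(V₀/D) + (r + σ²/2)T] / (σ√T)
   = [ln(468.4989/345.4615) + (0.0496 + 0.5·0.3876²)·1.3667] / (0.3876·√1.3667)
   = [0.304653 + 0.170451] / 0.453127 = 1.048498
d₂ = d₁ − σ√T = 1.048498 − 0.453127 = 0.595370
N(d₁) = 0.852795,  N(d₂) = 0.724202,  e^(−rT) = 0.934458
E₀ = V₀·N(d₁) − D·e^(−rT)·N(d₂)
   = 468.4989·0.852795 − 345.4615·0.934458·0.724202 = 165.747249
B₀ = V₀ − E₀ = 468.4989 − 165.747249 = 302.751651
spread = −(1/T)·ln(B₀/D) − r = −(1/1.3667)·ln(302.751651/345.4615) − 0.0496 = 0.04695987
in basis points: 0.04695987 × 10⁴ = 469.5987 bp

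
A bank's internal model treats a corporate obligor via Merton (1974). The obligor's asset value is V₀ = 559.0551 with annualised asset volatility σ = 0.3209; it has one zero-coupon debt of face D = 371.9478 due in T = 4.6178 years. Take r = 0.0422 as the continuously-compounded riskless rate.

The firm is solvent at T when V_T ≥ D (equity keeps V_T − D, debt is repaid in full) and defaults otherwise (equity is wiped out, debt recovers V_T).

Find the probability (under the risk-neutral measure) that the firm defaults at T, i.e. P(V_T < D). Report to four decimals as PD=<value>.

PD=0.2985

d₁ = [ln(V₀/D) + (r + σ²/2)T] / (σ√T)
   = [ln(559.0551/371.9478) + (0.0422 + 0.5·0.3209²)·4.6178] / (0.3209·√4.6178)
   = [0.407495 + 0.432634] / 0.689584 = 1.218312
d₂ = d₁ − σ√T = 1.218312 − 0.689584 = 0.528728
risk-neutral PD = N(−d₂) = N(-0.528728) = 0.298497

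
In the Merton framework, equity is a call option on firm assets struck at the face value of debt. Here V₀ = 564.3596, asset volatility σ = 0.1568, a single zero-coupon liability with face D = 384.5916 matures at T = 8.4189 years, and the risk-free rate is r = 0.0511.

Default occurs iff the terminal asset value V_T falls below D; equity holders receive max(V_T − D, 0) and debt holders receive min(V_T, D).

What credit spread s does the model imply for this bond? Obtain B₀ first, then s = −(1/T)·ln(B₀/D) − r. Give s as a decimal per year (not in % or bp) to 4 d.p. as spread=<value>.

d₁ = [ln(V₀/D) + (r + σ²/2)T] / (σ√T)
   = [ln(564.3596/384.5916) + (0.0511 + 0.5·0.1568²)·8.4189] / (0.1568·√8.4189)
   = [0.383510 + 0.533700] / 0.454961 = 2.016021
d₂ = d₁ − σ√T = 2.016021 − 0.454961 = 1.561060
N(d₁) = 0.978101,  N(d₂) = 0.940745,  e^(−rT) = 0.650375
E₀ = V₀·N(d₁) − D·e^(−rT)·N(d₂)
   = 564.3596·0.978101 − 384.5916·0.650375·0.940745 = 316.693218
B₀ = V₀ − E₀ = 564.3596 − 316.693218 = 247.666382
spread = −(1/T)·ln(B₀/D) − r = −(1/8.4189)·ln(247.666382/384.5916) − 0.0511 = 0.00117516

spread=0.0012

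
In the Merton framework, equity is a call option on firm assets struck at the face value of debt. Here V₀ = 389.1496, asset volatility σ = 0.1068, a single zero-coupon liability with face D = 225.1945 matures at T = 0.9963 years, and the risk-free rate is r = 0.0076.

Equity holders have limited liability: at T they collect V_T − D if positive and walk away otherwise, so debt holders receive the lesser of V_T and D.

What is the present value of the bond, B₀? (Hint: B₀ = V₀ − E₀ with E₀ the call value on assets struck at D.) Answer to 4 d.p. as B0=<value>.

d₁ = [ln(V₀/D) + (r + σ²/2)T] / (σ√T)
   = [ln(389.1496/225.1945) + (0.0076 + 0.5·0.1068²)·0.9963] / (0.1068·√0.9963)
   = [0.546999 + 0.013254] / 0.106602 = 5.255549
d₂ = d₁ − σ√T = 5.255549 − 0.106602 = 5.148947
N(d₁) = 1.000000,  N(d₂) = 1.000000,  e^(−rT) = 0.992457
E₀ = V₀·N(d₁) − D·e^(−rT)·N(d₂)
   = 389.1496·1.000000 − 225.1945·0.992457·1.000000 = 165.653807
B₀ = V₀ − E₀ = 389.1496 − 165.653807 = 223.495793

B0=223.4958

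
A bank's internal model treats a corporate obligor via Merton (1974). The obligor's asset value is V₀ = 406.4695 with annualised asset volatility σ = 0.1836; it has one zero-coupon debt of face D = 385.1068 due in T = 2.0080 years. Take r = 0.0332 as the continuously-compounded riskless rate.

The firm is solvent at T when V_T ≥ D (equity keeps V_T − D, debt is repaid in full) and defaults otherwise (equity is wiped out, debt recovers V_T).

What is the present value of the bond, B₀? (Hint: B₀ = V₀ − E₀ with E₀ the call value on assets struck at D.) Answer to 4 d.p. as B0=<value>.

d₁ = [ln(V₀/D) + (r + σ²/2)T] / (σ√T)
   = [ln(406.4695/385.1068) + (0.0332 + 0.5·0.1836²)·2.0080] / (0.1836·√2.0080)
   = [0.053988 + 0.100509] / 0.260168 = 0.593837
d₂ = d₁ − σ√T = 0.593837 − 0.260168 = 0.333669
N(d₁) = 0.723689,  N(d₂) = 0.630685,  e^(−rT) = 0.935508
E₀ = V₀·N(d₁) − D·e^(−rT)·N(d₂)
   = 406.4695·0.723689 − 385.1068·0.935508·0.630685 = 66.940425
B₀ = V₀ − E₀ = 406.4695 − 66.940425 = 339.529075

B0=339.5291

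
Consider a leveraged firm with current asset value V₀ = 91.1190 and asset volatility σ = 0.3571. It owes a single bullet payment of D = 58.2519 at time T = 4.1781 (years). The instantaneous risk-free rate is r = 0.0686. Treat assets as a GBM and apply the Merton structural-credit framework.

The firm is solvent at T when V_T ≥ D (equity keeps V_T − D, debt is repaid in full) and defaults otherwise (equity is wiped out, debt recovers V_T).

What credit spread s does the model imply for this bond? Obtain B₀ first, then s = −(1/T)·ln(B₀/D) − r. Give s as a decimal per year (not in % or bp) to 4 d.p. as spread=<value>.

d₁ = [ln(V₀/D) + (r + σ²/2)T] / (σ√T)
   = [ln(91.1190/58.2519) + (0.0686 + 0.5·0.3571²)·4.1781] / (0.3571·√4.1781)
   = [0.447390 + 0.553014] / 0.729927 = 1.370554
d₂ = d₁ − σ√T = 1.370554 − 0.729927 = 0.640627
N(d₁) = 0.914743,  N(d₂) = 0.739117,  e^(−rT) = 0.750799
E₀ = V₀·N(d₁) − D·e^(−rT)·N(d₂)
   = 91.1190·0.914743 − 58.2519·0.750799·0.739117 = 51.024825
B₀ = V₀ − E₀ = 91.1190 − 51.024825 = 40.094175
spread = −(1/T)·ln(B₀/D) − r = −(1/4.1781)·ln(40.094175/58.2519) − 0.0686 = 0.02080562

spread=0.0208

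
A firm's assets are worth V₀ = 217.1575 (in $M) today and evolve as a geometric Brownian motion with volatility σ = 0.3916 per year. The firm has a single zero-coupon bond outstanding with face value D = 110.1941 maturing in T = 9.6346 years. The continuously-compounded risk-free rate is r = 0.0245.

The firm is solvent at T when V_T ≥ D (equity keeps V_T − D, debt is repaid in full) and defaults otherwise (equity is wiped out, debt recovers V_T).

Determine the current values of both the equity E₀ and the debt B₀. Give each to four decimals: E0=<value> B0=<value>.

E0=149.7719 B0=67.3856

d₁ = [ln(V₀/D) + (r + σ²/2)T] / (σ√T)
   = [ln(217.1575/110.1941) + (0.0245 + 0.5·0.3916²)·9.6346] / (0.3916·√9.6346)
   = [0.678380 + 0.974783] / 1.215513 = 1.360054
d₂ = d₁ − σ√T = 1.360054 − 1.215513 = 0.144541
N(d₁) = 0.913094,  N(d₂) = 0.557463,  e^(−rT) = 0.789743
E₀ = V₀·N(d₁) − D·e^(−rT)·N(d₂)
   = 217.1575·0.913094 − 110.1941·0.789743·0.557463 = 149.771852
B₀ = V₀ − E₀ = 217.1575 − 149.771852 = 67.385648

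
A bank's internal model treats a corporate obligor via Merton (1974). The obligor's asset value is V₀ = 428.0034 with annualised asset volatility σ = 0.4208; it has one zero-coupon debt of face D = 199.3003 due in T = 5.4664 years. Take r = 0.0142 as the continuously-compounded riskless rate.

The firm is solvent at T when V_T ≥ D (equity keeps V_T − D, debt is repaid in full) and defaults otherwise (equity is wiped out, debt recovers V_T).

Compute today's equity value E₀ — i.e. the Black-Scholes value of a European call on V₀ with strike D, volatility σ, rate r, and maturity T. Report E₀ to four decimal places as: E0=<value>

d₁ = [ln(V₀/D) + (r + σ²/2)T] / (σ√T)
   = [ln(428.0034/199.3003) + (0.0142 + 0.5·0.4208²)·5.4664] / (0.4208·√5.4664)
   = [0.764318 + 0.561598] / 0.983844 = 1.347689
d₂ = d₁ − σ√T = 1.347689 − 0.983844 = 0.363844
N(d₁) = 0.911121,  N(d₂) = 0.642013,  e^(−rT) = 0.925313
E₀ = V₀·N(d₁) − D·e^(−rT)·N(d₂)
   = 428.0034·0.911121 − 199.3003·0.925313·0.642013 = 271.565832

E0=271.5658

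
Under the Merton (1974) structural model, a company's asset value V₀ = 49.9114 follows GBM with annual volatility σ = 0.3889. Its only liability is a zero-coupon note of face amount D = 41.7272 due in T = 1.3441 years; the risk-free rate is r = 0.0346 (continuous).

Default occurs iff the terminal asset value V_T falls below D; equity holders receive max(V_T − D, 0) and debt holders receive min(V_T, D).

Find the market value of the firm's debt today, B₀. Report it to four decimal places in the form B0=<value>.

d₁ = [ln(V₀/D) + (r + σ²/2)T] / (σ√T)
   = [ln(49.9114/41.7272) + (0.0346 + 0.5·0.3889²)·1.3441] / (0.3889·√1.3441)
   = [0.179096 + 0.148149] / 0.450872 = 0.725804
d₂ = d₁ − σ√T = 0.725804 − 0.450872 = 0.274932
N(d₁) = 0.766021,  N(d₂) = 0.608316,  e^(−rT) = 0.954559
E₀ = V₀·N(d₁) − D·e^(−rT)·N(d₂)
   = 49.9114·0.766021 − 41.7272·0.954559·0.608316 = 14.003295
B₀ = V₀ − E₀ = 49.9114 − 14.003295 = 35.908105

B0=35.9081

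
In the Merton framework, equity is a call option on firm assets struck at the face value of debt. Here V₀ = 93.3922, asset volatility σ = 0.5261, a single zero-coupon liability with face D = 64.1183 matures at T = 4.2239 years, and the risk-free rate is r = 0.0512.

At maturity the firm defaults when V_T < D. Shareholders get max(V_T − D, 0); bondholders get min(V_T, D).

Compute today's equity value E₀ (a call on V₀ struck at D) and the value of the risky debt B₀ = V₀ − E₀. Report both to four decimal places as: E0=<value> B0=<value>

d₁ = [ln(V₀/D) + (r + σ²/2)T] / (σ√T)
   = [ln(93.3922/64.1183) + (0.0512 + 0.5·0.5261²)·4.2239] / (0.5261·√4.2239)
   = [0.376078 + 0.800812] / 1.081247 = 1.088455
d₂ = d₁ − σ√T = 1.088455 − 1.081247 = 0.007208
N(d₁) = 0.861803,  N(d₂) = 0.502876,  e^(−rT) = 0.805523
E₀ = V₀·N(d₁) − D·e^(−rT)·N(d₂)
   = 93.3922·0.861803 − 64.1183·0.805523·0.502876 = 54.512777
B₀ = V₀ − E₀ = 93.3922 − 54.512777 = 38.879423

E0=54.5128 B0=38.8794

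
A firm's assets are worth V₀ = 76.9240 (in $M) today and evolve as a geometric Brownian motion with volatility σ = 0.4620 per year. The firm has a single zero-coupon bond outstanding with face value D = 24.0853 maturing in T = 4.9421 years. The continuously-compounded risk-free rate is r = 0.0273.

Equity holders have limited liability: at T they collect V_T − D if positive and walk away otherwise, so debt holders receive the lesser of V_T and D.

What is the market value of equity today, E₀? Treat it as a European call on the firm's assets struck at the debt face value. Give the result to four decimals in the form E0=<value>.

E0=57.7420

d₁ = [ln(V₀/D) + (r + σ²/2)T] / (σ√T)
   = [ln(76.9240/24.0853) + (0.0273 + 0.5·0.4620²)·4.9421] / (0.4620·√4.9421)
   = [1.161216 + 0.662350] / 1.027065 = 1.775513
d₂ = d₁ − σ√T = 1.775513 − 1.027065 = 0.748448
N(d₁) = 0.962093,  N(d₂) = 0.772905,  e^(−rT) = 0.873786
E₀ = V₀·N(d₁) − D·e^(−rT)·N(d₂)
   = 76.9240·0.962093 − 24.0853·0.873786·0.772905 = 57.741968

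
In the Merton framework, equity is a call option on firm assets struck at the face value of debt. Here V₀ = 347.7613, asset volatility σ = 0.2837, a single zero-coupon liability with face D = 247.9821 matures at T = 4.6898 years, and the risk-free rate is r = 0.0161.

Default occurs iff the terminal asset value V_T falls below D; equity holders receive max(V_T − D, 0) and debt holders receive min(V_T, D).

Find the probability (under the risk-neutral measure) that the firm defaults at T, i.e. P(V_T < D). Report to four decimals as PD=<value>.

PD=0.3571

d₁ = [ln(V₀/D) + (r + σ²/2)T] / (σ√T)
   = [ln(347.7613/247.9821) + (0.0161 + 0.5·0.2837²)·4.6898] / (0.2837·√4.6898)
   = [0.338160 + 0.264237] / 0.614379 = 0.980496
d₂ = d₁ − σ√T = 0.980496 − 0.614379 = 0.366117
risk-neutral PD = N(−d₂) = N(-0.366117) = 0.357139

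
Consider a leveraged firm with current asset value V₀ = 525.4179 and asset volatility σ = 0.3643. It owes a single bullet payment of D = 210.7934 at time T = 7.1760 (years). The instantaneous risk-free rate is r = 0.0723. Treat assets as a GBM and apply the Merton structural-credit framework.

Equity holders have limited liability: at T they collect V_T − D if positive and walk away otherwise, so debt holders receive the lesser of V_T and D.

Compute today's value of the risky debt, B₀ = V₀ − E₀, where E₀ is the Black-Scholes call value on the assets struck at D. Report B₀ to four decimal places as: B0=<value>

d₁ = [ln(V₀/D) + (r + σ²/2)T] / (σ√T)
   = [ln(525.4179/210.7934) + (0.0723 + 0.5·0.3643²)·7.1760] / (0.3643·√7.1760)
   = [0.913315 + 0.995004] / 0.975889 = 1.955468
d₂ = d₁ − σ√T = 1.955468 − 0.975889 = 0.979579
N(d₁) = 0.974736,  N(d₂) = 0.836353,  e^(−rT) = 0.595220
E₀ = V₀·N(d₁) − D·e^(−rT)·N(d₂)
   = 525.4179·0.974736 − 210.7934·0.595220·0.836353 = 407.207927
B₀ = V₀ − E₀ = 525.4179 − 407.207927 = 118.209973

B0=118.2100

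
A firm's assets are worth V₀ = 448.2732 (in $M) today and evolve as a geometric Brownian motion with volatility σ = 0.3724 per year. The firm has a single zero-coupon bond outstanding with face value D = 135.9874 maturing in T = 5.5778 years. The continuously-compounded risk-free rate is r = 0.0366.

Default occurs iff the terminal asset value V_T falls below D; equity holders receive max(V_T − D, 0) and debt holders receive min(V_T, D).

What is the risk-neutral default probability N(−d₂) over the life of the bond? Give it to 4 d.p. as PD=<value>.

d₁ = [ln(V₀/D) + (r + σ²/2)T] / (σ√T)
   = [ln(448.2732/135.9874) + (0.0366 + 0.5·0.3724²)·5.5778] / (0.3724·√5.5778)
   = [1.192841 + 0.590917] / 0.879511 = 2.028125
d₂ = d₁ − σ√T = 2.028125 − 0.879511 = 1.148614
risk-neutral PD = N(−d₂) = N(-1.148614) = 0.125358

PD=0.1254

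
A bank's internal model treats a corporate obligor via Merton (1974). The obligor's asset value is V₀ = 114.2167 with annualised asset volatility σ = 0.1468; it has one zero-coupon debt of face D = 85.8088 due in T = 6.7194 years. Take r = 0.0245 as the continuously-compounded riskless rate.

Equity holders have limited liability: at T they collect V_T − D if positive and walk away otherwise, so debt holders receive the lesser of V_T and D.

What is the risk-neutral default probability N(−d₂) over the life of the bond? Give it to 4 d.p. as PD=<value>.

PD=0.1601

d₁ = [ln(V₀/D) + (r + σ²/2)T] / (σ√T)
   = [ln(114.2167/85.8088) + (0.0245 + 0.5·0.1468²)·6.7194] / (0.1468·√6.7194)
   = [0.285976 + 0.237028] / 0.380532 = 1.374401
d₂ = d₁ − σ√T = 1.374401 − 0.380532 = 0.993869
risk-neutral PD = N(−d₂) = N(-0.993869) = 0.160143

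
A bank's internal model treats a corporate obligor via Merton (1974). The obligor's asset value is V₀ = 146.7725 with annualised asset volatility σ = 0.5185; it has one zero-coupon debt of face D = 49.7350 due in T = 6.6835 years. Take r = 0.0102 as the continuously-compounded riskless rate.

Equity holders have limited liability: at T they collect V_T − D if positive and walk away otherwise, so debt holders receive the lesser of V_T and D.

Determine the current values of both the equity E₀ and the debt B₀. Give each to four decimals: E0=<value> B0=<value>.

d₁ = [ln(V₀/D) + (r + σ²/2)T] / (σ√T)
   = [ln(146.7725/49.7350) + (0.0102 + 0.5·0.5185²)·6.6835] / (0.5185·√6.6835)
   = [1.082175 + 0.966575] / 1.340450 = 1.528404
d₂ = d₁ − σ√T = 1.528404 − 1.340450 = 0.187954
N(d₁) = 0.936794,  N(d₂) = 0.574544,  e^(−rT) = 0.934100
E₀ = V₀·N(d₁) − D·e^(−rT)·N(d₂)
   = 146.7725·0.936794 − 49.7350·0.934100·0.574544 = 110.803742
B₀ = V₀ − E₀ = 146.7725 − 110.803742 = 35.968758

E0=110.8037 B0=35.9688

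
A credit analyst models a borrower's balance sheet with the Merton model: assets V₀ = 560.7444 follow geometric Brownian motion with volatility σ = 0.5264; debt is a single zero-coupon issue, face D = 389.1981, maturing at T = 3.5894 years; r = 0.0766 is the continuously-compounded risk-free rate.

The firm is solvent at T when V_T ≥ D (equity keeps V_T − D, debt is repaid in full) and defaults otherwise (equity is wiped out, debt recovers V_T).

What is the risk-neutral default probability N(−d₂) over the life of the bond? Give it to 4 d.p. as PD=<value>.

d₁ = [ln(V₀/D) + (r + σ²/2)T] / (σ√T)
   = [ln(560.7444/389.1981) + (0.0766 + 0.5·0.5264²)·3.5894] / (0.5264·√3.5894)
   = [0.365177 + 0.772254] / 0.997302 = 1.140507
d₂ = d₁ − σ√T = 1.140507 − 0.997302 = 0.143205
risk-neutral PD = N(−d₂) = N(-0.143205) = 0.443064

PD=0.4431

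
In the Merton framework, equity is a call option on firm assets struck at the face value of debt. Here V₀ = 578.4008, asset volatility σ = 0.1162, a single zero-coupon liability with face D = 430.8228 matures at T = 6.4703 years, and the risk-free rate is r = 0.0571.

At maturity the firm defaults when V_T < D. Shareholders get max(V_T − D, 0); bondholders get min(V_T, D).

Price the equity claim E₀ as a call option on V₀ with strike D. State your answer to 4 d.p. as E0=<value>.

E0=281.1742

d₁ = [ln(V₀/D) + (r + σ²/2)T] / (σ√T)
   = [ln(578.4008/430.8228) + (0.0571 + 0.5·0.1162²)·6.4703] / (0.1162·√6.4703)
   = [0.294570 + 0.413137] / 0.295575 = 2.394335
d₂ = d₁ − σ√T = 2.394335 − 0.295575 = 2.098760
N(d₁) = 0.991675,  N(d₂) = 0.982081,  e^(−rT) = 0.691111
E₀ = V₀·N(d₁) − D·e^(−rT)·N(d₂)
   = 578.4008·0.991675 − 430.8228·0.691111·0.982081 = 281.174210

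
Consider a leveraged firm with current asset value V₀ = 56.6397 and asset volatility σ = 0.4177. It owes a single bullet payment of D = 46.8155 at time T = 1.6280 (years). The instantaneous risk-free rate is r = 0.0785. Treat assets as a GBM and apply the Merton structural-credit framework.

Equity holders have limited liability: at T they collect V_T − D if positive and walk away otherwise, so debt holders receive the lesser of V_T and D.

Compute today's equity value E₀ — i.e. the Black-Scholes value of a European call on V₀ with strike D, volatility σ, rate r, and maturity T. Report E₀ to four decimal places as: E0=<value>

E0=19.7204

d₁ = [ln(V₀/D) + (r + σ²/2)T] / (σ√T)
   = [ln(56.6397/46.8155) + (0.0785 + 0.5·0.4177²)·1.6280] / (0.4177·√1.6280)
   = [0.190496 + 0.269819] / 0.532956 = 0.863701
d₂ = d₁ − σ√T = 0.863701 − 0.532956 = 0.330745
N(d₁) = 0.806124,  N(d₂) = 0.629581,  e^(−rT) = 0.880031
E₀ = V₀·N(d₁) − D·e^(−rT)·N(d₂)
   = 56.6397·0.806124 − 46.8155·0.880031·0.629581 = 19.720436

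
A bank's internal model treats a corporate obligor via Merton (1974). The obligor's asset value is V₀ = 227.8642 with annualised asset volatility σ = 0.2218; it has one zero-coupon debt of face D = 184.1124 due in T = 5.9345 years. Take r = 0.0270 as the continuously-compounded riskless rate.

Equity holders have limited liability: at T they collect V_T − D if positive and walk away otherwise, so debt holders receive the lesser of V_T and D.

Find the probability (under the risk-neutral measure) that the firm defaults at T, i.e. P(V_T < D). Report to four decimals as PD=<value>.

d₁ = [ln(V₀/D) + (r + σ²/2)T] / (σ√T)
   = [ln(227.8642/184.1124) + (0.0270 + 0.5·0.2218²)·5.9345] / (0.2218·√5.9345)
   = [0.213203 + 0.306206] / 0.540323 = 0.961294
d₂ = d₁ − σ√T = 0.961294 − 0.540323 = 0.420971
risk-neutral PD = N(−d₂) = N(-0.420971) = 0.336888

PD=0.3369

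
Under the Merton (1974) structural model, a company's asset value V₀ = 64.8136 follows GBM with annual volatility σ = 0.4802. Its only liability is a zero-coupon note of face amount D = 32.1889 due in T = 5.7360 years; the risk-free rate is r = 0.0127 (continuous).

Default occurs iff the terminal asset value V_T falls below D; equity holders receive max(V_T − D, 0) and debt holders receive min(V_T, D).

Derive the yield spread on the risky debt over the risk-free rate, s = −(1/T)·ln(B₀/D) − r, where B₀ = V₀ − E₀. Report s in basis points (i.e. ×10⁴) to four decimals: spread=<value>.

d₁ = [ln(V₀/D) + (r + σ²/2)T] / (σ√T)
   = [ln(64.8136/32.1889) + (0.0127 + 0.5·0.4802²)·5.7360] / (0.4802·√5.7360)
   = [0.699894 + 0.734185] / 1.150076 = 1.246942
d₂ = d₁ − σ√T = 1.246942 − 1.150076 = 0.096866
N(d₁) = 0.893791,  N(d₂) = 0.538583,  e^(−rT) = 0.929743
E₀ = V₀·N(d₁) − D·e^(−rT)·N(d₂)
   = 64.8136·0.893791 − 32.1889·0.929743·0.538583 = 41.811386
B₀ = V₀ − E₀ = 64.8136 − 41.811386 = 23.002214
spread = −(1/T)·ln(B₀/D) − r = −(1/5.7360)·ln(23.002214/32.1889) − 0.0127 = 0.04588285
in basis points: 0.04588285 × 10⁴ = 458.8285 bp

spread=458.8285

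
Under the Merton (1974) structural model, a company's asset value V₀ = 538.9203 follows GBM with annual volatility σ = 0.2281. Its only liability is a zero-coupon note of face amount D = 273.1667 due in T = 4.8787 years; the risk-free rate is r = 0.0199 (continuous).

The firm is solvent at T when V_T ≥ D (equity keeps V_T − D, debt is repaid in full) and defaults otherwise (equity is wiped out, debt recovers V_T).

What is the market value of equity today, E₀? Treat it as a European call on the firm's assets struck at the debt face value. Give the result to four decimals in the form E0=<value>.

E0=295.8234

d₁ = [ln(V₀/D) + (r + σ²/2)T] / (σ√T)
   = [ln(538.9203/273.1667) + (0.0199 + 0.5·0.2281²)·4.8787] / (0.2281·√4.8787)
   = [0.679485 + 0.224005] / 0.503822 = 1.793271
d₂ = d₁ − σ√T = 1.793271 − 0.503822 = 1.289449
N(d₁) = 0.963535,  N(d₂) = 0.901379,  e^(−rT) = 0.907478
E₀ = V₀·N(d₁) − D·e^(−rT)·N(d₂)
   = 538.9203·0.963535 − 273.1667·0.907478·0.901379 = 295.823395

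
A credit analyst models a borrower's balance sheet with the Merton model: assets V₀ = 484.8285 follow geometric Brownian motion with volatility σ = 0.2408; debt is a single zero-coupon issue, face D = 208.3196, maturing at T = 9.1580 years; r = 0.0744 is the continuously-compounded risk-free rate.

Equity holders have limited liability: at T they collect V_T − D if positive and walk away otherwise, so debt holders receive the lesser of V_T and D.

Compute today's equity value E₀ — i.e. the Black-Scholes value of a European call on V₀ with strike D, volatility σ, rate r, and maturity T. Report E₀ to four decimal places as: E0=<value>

d₁ = [ln(V₀/D) + (r + σ²/2)T] / (σ√T)
   = [ln(484.8285/208.3196) + (0.0744 + 0.5·0.2408²)·9.1580] / (0.2408·√9.1580)
   = [0.844722 + 0.946867] / 0.728713 = 2.458564
d₂ = d₁ − σ√T = 2.458564 − 0.728713 = 1.729850
N(d₁) = 0.993025,  N(d₂) = 0.958171,  e^(−rT) = 0.505931
E₀ = V₀·N(d₁) − D·e^(−rT)·N(d₂)
   = 484.8285·0.993025 − 208.3196·0.505931·0.958171 = 380.460176

E0=380.4602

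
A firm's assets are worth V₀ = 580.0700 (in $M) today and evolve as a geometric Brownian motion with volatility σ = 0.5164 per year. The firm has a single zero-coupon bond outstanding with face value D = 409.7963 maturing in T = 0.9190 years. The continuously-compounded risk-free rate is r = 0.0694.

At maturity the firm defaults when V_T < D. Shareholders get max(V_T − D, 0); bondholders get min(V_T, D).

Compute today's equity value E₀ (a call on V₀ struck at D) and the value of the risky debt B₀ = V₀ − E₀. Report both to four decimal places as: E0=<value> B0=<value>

E0=221.7228 B0=358.3472

d₁ = [ln(V₀/D) + (r + σ²/2)T] / (σ√T)
   = [ln(580.0700/409.7963) + (0.0694 + 0.5·0.5164²)·0.9190] / (0.5164·√0.9190)
   = [0.347489 + 0.186313] / 0.495044 = 1.078291
d₂ = d₁ − σ√T = 1.078291 − 0.495044 = 0.583246
N(d₁) = 0.859548,  N(d₂) = 0.720136,  e^(−rT) = 0.938213
E₀ = V₀·N(d₁) − D·e^(−rT)·N(d₂)
   = 580.0700·0.859548 − 409.7963·0.938213·0.720136 = 221.722801
B₀ = V₀ − E₀ = 580.0700 − 221.722801 = 358.347199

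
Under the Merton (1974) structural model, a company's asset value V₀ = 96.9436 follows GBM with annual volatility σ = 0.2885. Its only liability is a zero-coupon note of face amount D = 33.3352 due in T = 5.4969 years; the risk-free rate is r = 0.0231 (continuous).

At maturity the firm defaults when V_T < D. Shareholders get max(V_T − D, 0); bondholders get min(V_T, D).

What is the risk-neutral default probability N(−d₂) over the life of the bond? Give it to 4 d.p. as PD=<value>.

PD=0.0767

d₁ = [ln(V₀/D) + (r + σ²/2)T] / (σ√T)
   = [ln(96.9436/33.3352) + (0.0231 + 0.5·0.2885²)·5.4969] / (0.2885·√5.4969)
   = [1.067515 + 0.355738] / 0.676402 = 2.104154
d₂ = d₁ − σ√T = 2.104154 − 0.676402 = 1.427752
risk-neutral PD = N(−d₂) = N(-1.427752) = 0.076682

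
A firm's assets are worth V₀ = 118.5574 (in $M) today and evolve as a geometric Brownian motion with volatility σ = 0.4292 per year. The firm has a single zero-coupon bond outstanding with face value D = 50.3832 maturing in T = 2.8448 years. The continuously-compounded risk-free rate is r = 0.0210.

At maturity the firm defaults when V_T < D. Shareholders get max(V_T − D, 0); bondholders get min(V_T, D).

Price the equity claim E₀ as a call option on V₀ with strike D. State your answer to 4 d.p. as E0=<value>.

d₁ = [ln(V₀/D) + (r + σ²/2)T] / (σ√T)
   = [ln(118.5574/50.3832) + (0.0210 + 0.5·0.4292²)·2.8448] / (0.4292·√2.8448)
   = [0.855739 + 0.321765] / 0.723912 = 1.626586
d₂ = d₁ − σ√T = 1.626586 − 0.723912 = 0.902674
N(d₁) = 0.948087,  N(d₂) = 0.816651,  e^(−rT) = 0.942009
E₀ = V₀·N(d₁) − D·e^(−rT)·N(d₂)
   = 118.5574·0.948087 − 50.3832·0.942009·0.816651 = 73.643395

E0=73.6434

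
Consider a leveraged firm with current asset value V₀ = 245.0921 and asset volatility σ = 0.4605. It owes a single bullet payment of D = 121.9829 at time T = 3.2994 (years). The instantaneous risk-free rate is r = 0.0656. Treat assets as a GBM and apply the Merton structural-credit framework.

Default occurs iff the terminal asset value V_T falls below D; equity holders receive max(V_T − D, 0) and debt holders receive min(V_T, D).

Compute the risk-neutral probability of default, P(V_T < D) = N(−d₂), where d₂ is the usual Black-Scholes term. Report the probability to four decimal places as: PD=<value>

d₁ = [ln(V₀/D) + (r + σ²/2)T] / (σ√T)
   = [ln(245.0921/121.9829) + (0.0656 + 0.5·0.4605²)·3.2994] / (0.4605·√3.2994)
   = [0.697753 + 0.566276] / 0.836464 = 1.511159
d₂ = d₁ − σ√T = 1.511159 − 0.836464 = 0.674695
risk-neutral PD = N(−d₂) = N(-0.674695) = 0.249935

PD=0.2499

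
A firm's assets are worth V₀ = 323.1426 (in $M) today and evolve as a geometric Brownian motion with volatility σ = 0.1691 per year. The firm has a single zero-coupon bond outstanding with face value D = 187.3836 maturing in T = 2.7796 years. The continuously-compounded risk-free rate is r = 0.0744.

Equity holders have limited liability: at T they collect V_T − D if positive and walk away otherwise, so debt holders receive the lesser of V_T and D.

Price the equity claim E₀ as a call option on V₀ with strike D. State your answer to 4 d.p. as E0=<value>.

E0=170.8393

d₁ = [ln(V₀/D) + (r + σ²/2)T] / (σ√T)
   = [ln(323.1426/187.3836) + (0.0744 + 0.5·0.1691²)·2.7796] / (0.1691·√2.7796)
   = [0.544936 + 0.246543] / 0.281926 = 2.807403
d₂ = d₁ − σ√T = 2.807403 − 0.281926 = 2.525477
N(d₁) = 0.997503,  N(d₂) = 0.994223,  e^(−rT) = 0.813180
E₀ = V₀·N(d₁) − D·e^(−rT)·N(d₂)
   = 323.1426·0.997503 − 187.3836·0.813180·0.994223 = 170.839279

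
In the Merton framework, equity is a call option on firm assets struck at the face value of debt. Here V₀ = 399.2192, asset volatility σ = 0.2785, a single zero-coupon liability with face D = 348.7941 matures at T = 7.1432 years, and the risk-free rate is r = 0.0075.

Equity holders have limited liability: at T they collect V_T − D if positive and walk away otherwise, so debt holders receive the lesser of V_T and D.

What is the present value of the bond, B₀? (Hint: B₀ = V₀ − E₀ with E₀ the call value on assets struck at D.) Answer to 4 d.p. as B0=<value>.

B0=255.7837

d₁ = [ln(V₀/D) + (r + σ²/2)T] / (σ√T)
   = [ln(399.2192/348.7941) + (0.0075 + 0.5·0.2785²)·7.1432] / (0.2785·√7.1432)
   = [0.135029 + 0.330595] / 0.744340 = 0.625553
d₂ = d₁ − σ√T = 0.625553 − 0.744340 = -0.118788
N(d₁) = 0.734196,  N(d₂) = 0.452722,  e^(−rT) = 0.947836
E₀ = V₀·N(d₁) − D·e^(−rT)·N(d₂)
   = 399.2192·0.734196 − 348.7941·0.947836·0.452722 = 143.435460
B₀ = V₀ − E₀ = 399.2192 − 143.435460 = 255.783740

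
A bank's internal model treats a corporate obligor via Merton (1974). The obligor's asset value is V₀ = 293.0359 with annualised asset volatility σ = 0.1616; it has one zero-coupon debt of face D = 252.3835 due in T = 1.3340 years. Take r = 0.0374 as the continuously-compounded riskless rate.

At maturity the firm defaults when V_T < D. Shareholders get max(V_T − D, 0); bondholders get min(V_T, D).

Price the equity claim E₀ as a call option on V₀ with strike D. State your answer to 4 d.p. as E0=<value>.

E0=56.5466

d₁ = [ln(V₀/D) + (r + σ²/2)T] / (σ√T)
   = [ln(293.0359/252.3835) + (0.0374 + 0.5·0.1616²)·1.3340] / (0.1616·√1.3340)
   = [0.149345 + 0.067310] / 0.186646 = 1.160781
d₂ = d₁ − σ√T = 1.160781 − 0.186646 = 0.974135
N(d₁) = 0.877134,  N(d₂) = 0.835005,  e^(−rT) = 0.951333
E₀ = V₀·N(d₁) − D·e^(−rT)·N(d₂)
   = 293.0359·0.877134 − 252.3835·0.951333·0.835005 = 56.546626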